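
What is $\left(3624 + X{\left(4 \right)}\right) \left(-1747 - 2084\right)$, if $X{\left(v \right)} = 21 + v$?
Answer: $-13979319$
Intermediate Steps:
$\left(3624 + X{\left(4 \right)}\right) \left(-1747 - 2084\right) = \left(3624 + \left(21 + 4\right)\right) \left(-1747 - 2084\right) = \left(3624 + 25\right) \left(-3831\right) = 3649 \left(-3831\right) = -13979319$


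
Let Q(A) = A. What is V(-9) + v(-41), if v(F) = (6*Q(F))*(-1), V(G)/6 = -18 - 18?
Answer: 30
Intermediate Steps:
V(G) = -216 (V(G) = 6*(-18 - 18) = 6*(-36) = -216)
v(F) = -6*F (v(F) = (6*F)*(-1) = -6*F)
V(-9) + v(-41) = -216 - 6*(-41) = -216 + 246 = 30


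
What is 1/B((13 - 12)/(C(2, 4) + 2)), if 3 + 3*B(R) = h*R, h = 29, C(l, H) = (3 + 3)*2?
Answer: -42/13 ≈ -3.2308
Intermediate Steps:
C(l, H) = 12 (C(l, H) = 6*2 = 12)
B(R) = -1 + 29*R/3 (B(R) = -1 + (29*R)/3 = -1 + 29*R/3)
1/B((13 - 12)/(C(2, 4) + 2)) = 1/(-1 + 29*((13 - 12)/(12 + 2))/3) = 1/(-1 + 29*(1/14)/3) = 1/(-1 + 29*(1*(1/14))/3) = 1/(-1 + (29/3)*(1/14)) = 1/(-1 + 29/42) = 1/(-13/42) = -42/13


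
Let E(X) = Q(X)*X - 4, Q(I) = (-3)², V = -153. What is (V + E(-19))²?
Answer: 107584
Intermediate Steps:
Q(I) = 9
E(X) = -4 + 9*X (E(X) = 9*X - 4 = -4 + 9*X)
(V + E(-19))² = (-153 + (-4 + 9*(-19)))² = (-153 + (-4 - 171))² = (-153 - 175)² = (-328)² = 107584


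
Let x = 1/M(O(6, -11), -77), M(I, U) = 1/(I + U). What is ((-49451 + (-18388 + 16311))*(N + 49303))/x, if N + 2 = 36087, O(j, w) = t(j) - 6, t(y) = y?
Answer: 4399872864/77 ≈ 5.7141e+7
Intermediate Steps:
O(j, w) = -6 + j (O(j, w) = j - 6 = -6 + j)
N = 36085 (N = -2 + 36087 = 36085)
x = -77 (x = 1/(1/((-6 + 6) - 77)) = 1/(1/(0 - 77)) = 1/(1/(-77)) = 1/(-1/77) = -77)
((-49451 + (-18388 + 16311))*(N + 49303))/x = ((-49451 + (-18388 + 16311))*(36085 + 49303))/(-77) = ((-49451 - 2077)*85388)*(-1/77) = -51528*85388*(-1/77) = -4399872864*(-1/77) = 4399872864/77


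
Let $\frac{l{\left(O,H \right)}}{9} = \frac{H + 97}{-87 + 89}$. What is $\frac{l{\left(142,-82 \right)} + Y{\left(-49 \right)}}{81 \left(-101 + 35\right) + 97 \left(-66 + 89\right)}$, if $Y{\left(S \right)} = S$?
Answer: $- \frac{37}{6230} \approx -0.005939$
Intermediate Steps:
$l{\left(O,H \right)} = \frac{873}{2} + \frac{9 H}{2}$ ($l{\left(O,H \right)} = 9 \frac{H + 97}{-87 + 89} = 9 \frac{97 + H}{2} = 9 \left(97 + H\right) \frac{1}{2} = 9 \left(\frac{97}{2} + \frac{H}{2}\right) = \frac{873}{2} + \frac{9 H}{2}$)
$\frac{l{\left(142,-82 \right)} + Y{\left(-49 \right)}}{81 \left(-101 + 35\right) + 97 \left(-66 + 89\right)} = \frac{\left(\frac{873}{2} + \frac{9}{2} \left(-82\right)\right) - 49}{81 \left(-101 + 35\right) + 97 \left(-66 + 89\right)} = \frac{\left(\frac{873}{2} - 369\right) - 49}{81 \left(-66\right) + 97 \cdot 23} = \frac{\frac{135}{2} - 49}{-5346 + 2231} = \frac{37}{2 \left(-3115\right)} = \frac{37}{2} \left(- \frac{1}{3115}\right) = - \frac{37}{6230}$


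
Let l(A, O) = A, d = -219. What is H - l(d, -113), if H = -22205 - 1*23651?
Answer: -45637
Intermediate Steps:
H = -45856 (H = -22205 - 23651 = -45856)
H - l(d, -113) = -45856 - 1*(-219) = -45856 + 219 = -45637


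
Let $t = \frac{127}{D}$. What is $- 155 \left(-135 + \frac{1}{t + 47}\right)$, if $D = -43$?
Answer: $\frac{39625285}{1894} \approx 20921.0$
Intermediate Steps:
$t = - \frac{127}{43}$ ($t = \frac{127}{-43} = 127 \left(- \frac{1}{43}\right) = - \frac{127}{43} \approx -2.9535$)
$- 155 \left(-135 + \frac{1}{t + 47}\right) = - 155 \left(-135 + \frac{1}{- \frac{127}{43} + 47}\right) = - 155 \left(-135 + \frac{1}{\frac{1894}{43}}\right) = - 155 \left(-135 + \frac{43}{1894}\right) = \left(-155\right) \left(- \frac{255647}{1894}\right) = \frac{39625285}{1894}$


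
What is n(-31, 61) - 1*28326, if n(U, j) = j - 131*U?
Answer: -24204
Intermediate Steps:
n(-31, 61) - 1*28326 = (61 - 131*(-31)) - 1*28326 = (61 + 4061) - 28326 = 4122 - 28326 = -24204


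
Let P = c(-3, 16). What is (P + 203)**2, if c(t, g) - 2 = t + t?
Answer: 39601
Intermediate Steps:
c(t, g) = 2 + 2*t (c(t, g) = 2 + (t + t) = 2 + 2*t)
P = -4 (P = 2 + 2*(-3) = 2 - 6 = -4)
(P + 203)**2 = (-4 + 203)**2 = 199**2 = 39601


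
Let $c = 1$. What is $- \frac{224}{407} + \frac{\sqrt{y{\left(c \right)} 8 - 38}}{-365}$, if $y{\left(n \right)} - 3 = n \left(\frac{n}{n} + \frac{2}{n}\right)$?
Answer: $- \frac{224}{407} - \frac{\sqrt{10}}{365} \approx -0.55903$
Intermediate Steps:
$y{\left(n \right)} = 3 + n \left(1 + \frac{2}{n}\right)$ ($y{\left(n \right)} = 3 + n \left(\frac{n}{n} + \frac{2}{n}\right) = 3 + n \left(1 + \frac{2}{n}\right)$)
$- \frac{224}{407} + \frac{\sqrt{y{\left(c \right)} 8 - 38}}{-365} = - \frac{224}{407} + \frac{\sqrt{\left(5 + 1\right) 8 - 38}}{-365} = \left(-224\right) \frac{1}{407} + \sqrt{6 \cdot 8 - 38} \left(- \frac{1}{365}\right) = - \frac{224}{407} + \sqrt{48 - 38} \left(- \frac{1}{365}\right) = - \frac{224}{407} + \sqrt{10} \left(- \frac{1}{365}\right) = - \frac{224}{407} - \frac{\sqrt{10}}{365}$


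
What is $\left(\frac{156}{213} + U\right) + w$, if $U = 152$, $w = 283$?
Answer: $\frac{30937}{71} \approx 435.73$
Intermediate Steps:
$\left(\frac{156}{213} + U\right) + w = \left(\frac{156}{213} + 152\right) + 283 = \left(156 \cdot \frac{1}{213} + 152\right) + 283 = \left(\frac{52}{71} + 152\right) + 283 = \frac{10844}{71} + 283 = \frac{30937}{71}$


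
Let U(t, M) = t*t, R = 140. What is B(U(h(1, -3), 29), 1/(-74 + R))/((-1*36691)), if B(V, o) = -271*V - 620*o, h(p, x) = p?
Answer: 9253/1210803 ≈ 0.0076420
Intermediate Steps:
U(t, M) = t²
B(V, o) = -620*o - 271*V
B(U(h(1, -3), 29), 1/(-74 + R))/((-1*36691)) = (-620/(-74 + 140) - 271*1²)/((-1*36691)) = (-620/66 - 271*1)/(-36691) = (-620*1/66 - 271)*(-1/36691) = (-310/33 - 271)*(-1/36691) = -9253/33*(-1/36691) = 9253/1210803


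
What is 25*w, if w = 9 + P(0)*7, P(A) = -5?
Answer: -650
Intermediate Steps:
w = -26 (w = 9 - 5*7 = 9 - 35 = -26)
25*w = 25*(-26) = -650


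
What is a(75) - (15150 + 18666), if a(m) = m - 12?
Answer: -33753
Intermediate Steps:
a(m) = -12 + m
a(75) - (15150 + 18666) = (-12 + 75) - (15150 + 18666) = 63 - 1*33816 = 63 - 33816 = -33753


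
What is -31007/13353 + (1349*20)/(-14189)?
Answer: -800222263/189465717 ≈ -4.2236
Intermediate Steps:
-31007/13353 + (1349*20)/(-14189) = -31007*1/13353 + 26980*(-1/14189) = -31007/13353 - 26980/14189 = -800222263/189465717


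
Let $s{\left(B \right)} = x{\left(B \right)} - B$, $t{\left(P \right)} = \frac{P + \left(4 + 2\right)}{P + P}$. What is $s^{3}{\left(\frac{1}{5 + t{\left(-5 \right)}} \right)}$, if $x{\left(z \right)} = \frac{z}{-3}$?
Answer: $- \frac{64000}{3176523} \approx -0.020148$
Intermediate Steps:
$x{\left(z \right)} = - \frac{z}{3}$ ($x{\left(z \right)} = z \left(- \frac{1}{3}\right) = - \frac{z}{3}$)
$t{\left(P \right)} = \frac{6 + P}{2 P}$ ($t{\left(P \right)} = \frac{P + 6}{2 P} = \left(6 + P\right) \frac{1}{2 P} = \frac{6 + P}{2 P}$)
$s{\left(B \right)} = - \frac{4 B}{3}$ ($s{\left(B \right)} = - \frac{B}{3} - B = - \frac{4 B}{3}$)
$s^{3}{\left(\frac{1}{5 + t{\left(-5 \right)}} \right)} = \left(- \frac{4}{3 \left(5 + \frac{6 - 5}{2 \left(-5\right)}\right)}\right)^{3} = \left(- \frac{4}{3 \left(5 + \frac{1}{2} \left(- \frac{1}{5}\right) 1\right)}\right)^{3} = \left(- \frac{4}{3 \left(5 - \frac{1}{10}\right)}\right)^{3} = \left(- \frac{4}{3 \cdot \frac{49}{10}}\right)^{3} = \left(\left(- \frac{4}{3}\right) \frac{10}{49}\right)^{3} = \left(- \frac{40}{147}\right)^{3} = - \frac{64000}{3176523}$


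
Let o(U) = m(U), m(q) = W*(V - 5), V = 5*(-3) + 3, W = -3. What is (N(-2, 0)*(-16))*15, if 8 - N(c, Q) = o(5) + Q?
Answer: 10320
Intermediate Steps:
V = -12 (V = -15 + 3 = -12)
m(q) = 51 (m(q) = -3*(-12 - 5) = -3*(-17) = 51)
o(U) = 51
N(c, Q) = -43 - Q (N(c, Q) = 8 - (51 + Q) = 8 + (-51 - Q) = -43 - Q)
(N(-2, 0)*(-16))*15 = ((-43 - 1*0)*(-16))*15 = ((-43 + 0)*(-16))*15 = -43*(-16)*15 = 688*15 = 10320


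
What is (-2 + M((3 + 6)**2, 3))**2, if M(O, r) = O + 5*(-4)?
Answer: 3481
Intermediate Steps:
M(O, r) = -20 + O (M(O, r) = O - 20 = -20 + O)
(-2 + M((3 + 6)**2, 3))**2 = (-2 + (-20 + (3 + 6)**2))**2 = (-2 + (-20 + 9**2))**2 = (-2 + (-20 + 81))**2 = (-2 + 61)**2 = 59**2 = 3481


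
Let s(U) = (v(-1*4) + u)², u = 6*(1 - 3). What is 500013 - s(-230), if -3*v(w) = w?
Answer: 4499093/9 ≈ 4.9990e+5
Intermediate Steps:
v(w) = -w/3
u = -12 (u = 6*(-2) = -12)
s(U) = 1024/9 (s(U) = (-(-1)*4/3 - 12)² = (-⅓*(-4) - 12)² = (4/3 - 12)² = (-32/3)² = 1024/9)
500013 - s(-230) = 500013 - 1*1024/9 = 500013 - 1024/9 = 4499093/9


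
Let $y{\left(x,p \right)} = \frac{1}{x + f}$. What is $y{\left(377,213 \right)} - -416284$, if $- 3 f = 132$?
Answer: $\frac{138622573}{333} \approx 4.1628 \cdot 10^{5}$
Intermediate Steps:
$f = -44$ ($f = \left(- \frac{1}{3}\right) 132 = -44$)
$y{\left(x,p \right)} = \frac{1}{-44 + x}$ ($y{\left(x,p \right)} = \frac{1}{x - 44} = \frac{1}{-44 + x}$)
$y{\left(377,213 \right)} - -416284 = \frac{1}{-44 + 377} - -416284 = \frac{1}{333} + 416284 = \frac{138622573}{333}$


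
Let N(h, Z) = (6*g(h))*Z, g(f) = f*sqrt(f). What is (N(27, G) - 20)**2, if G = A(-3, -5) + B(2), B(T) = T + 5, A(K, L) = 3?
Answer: 70859200 - 194400*sqrt(3) ≈ 7.0522e+7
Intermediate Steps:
B(T) = 5 + T
g(f) = f**(3/2)
G = 10 (G = 3 + (5 + 2) = 3 + 7 = 10)
N(h, Z) = 6*Z*h**(3/2) (N(h, Z) = (6*h**(3/2))*Z = 6*Z*h**(3/2))
(N(27, G) - 20)**2 = (6*10*27**(3/2) - 20)**2 = (6*10*(81*sqrt(3)) - 20)**2 = (4860*sqrt(3) - 20)**2 = (-20 + 4860*sqrt(3))**2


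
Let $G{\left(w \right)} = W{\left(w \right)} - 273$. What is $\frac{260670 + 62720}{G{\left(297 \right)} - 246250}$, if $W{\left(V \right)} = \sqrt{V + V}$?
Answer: $- \frac{15944614594}{12154717787} - \frac{194034 \sqrt{66}}{12154717787} \approx -1.3119$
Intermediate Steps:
$W{\left(V \right)} = \sqrt{2} \sqrt{V}$ ($W{\left(V \right)} = \sqrt{2 V} = \sqrt{2} \sqrt{V}$)
$G{\left(w \right)} = -273 + \sqrt{2} \sqrt{w}$ ($G{\left(w \right)} = \sqrt{2} \sqrt{w} - 273 = -273 + \sqrt{2} \sqrt{w}$)
$\frac{260670 + 62720}{G{\left(297 \right)} - 246250} = \frac{260670 + 62720}{\left(-273 + \sqrt{2} \sqrt{297}\right) - 246250} = \frac{323390}{\left(-273 + \sqrt{2} \cdot 3 \sqrt{33}\right) - 246250} = \frac{323390}{\left(-273 + 3 \sqrt{66}\right) - 246250} = \frac{323390}{-246523 + 3 \sqrt{66}}$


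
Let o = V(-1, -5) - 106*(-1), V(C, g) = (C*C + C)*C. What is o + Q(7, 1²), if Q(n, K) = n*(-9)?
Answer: 43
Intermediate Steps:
V(C, g) = C*(C + C²) (V(C, g) = (C² + C)*C = (C + C²)*C = C*(C + C²))
Q(n, K) = -9*n
o = 106 (o = (-1)²*(1 - 1) - 106*(-1) = 1*0 + 106 = 0 + 106 = 106)
o + Q(7, 1²) = 106 - 9*7 = 106 - 63 = 43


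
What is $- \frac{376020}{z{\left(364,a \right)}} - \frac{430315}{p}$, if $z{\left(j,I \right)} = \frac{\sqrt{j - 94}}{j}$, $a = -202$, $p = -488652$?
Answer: $\frac{430315}{488652} - 1520792 \sqrt{30} \approx -8.3297 \cdot 10^{6}$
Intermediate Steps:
$z{\left(j,I \right)} = \frac{\sqrt{-94 + j}}{j}$
$- \frac{376020}{z{\left(364,a \right)}} - \frac{430315}{p} = - \frac{376020}{\frac{1}{364} \sqrt{-94 + 364}} - \frac{430315}{-488652} = - \frac{376020}{\frac{1}{364} \sqrt{270}} - - \frac{430315}{488652} = - \frac{376020}{\frac{1}{364} \cdot 3 \sqrt{30}} + \frac{430315}{488652} = - \frac{376020}{\frac{3}{364} \sqrt{30}} + \frac{430315}{488652} = - 376020 \frac{182 \sqrt{30}}{45} + \frac{430315}{488652} = - 1520792 \sqrt{30} + \frac{430315}{488652} = \frac{430315}{488652} - 1520792 \sqrt{30}$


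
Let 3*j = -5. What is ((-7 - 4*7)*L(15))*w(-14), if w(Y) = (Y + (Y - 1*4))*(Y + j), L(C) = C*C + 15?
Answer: -4211200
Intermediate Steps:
j = -5/3 (j = (1/3)*(-5) = -5/3 ≈ -1.6667)
L(C) = 15 + C**2 (L(C) = C**2 + 15 = 15 + C**2)
w(Y) = (-4 + 2*Y)*(-5/3 + Y) (w(Y) = (Y + (Y - 1*4))*(Y - 5/3) = (Y + (Y - 4))*(-5/3 + Y) = (Y + (-4 + Y))*(-5/3 + Y) = (-4 + 2*Y)*(-5/3 + Y))
((-7 - 4*7)*L(15))*w(-14) = ((-7 - 4*7)*(15 + 15**2))*(20/3 + 2*(-14)**2 - 22/3*(-14)) = ((-7 - 28)*(15 + 225))*(20/3 + 2*196 + 308/3) = (-35*240)*(20/3 + 392 + 308/3) = -8400*1504/3 = -4211200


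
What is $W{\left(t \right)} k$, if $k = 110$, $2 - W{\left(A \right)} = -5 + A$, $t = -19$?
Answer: $2860$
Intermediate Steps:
$W{\left(A \right)} = 7 - A$ ($W{\left(A \right)} = 2 - \left(-5 + A\right) = 7 - A$)
$W{\left(t \right)} k = \left(7 - -19\right) 110 = \left(7 + 19\right) 110 = 26 \cdot 110 = 2860$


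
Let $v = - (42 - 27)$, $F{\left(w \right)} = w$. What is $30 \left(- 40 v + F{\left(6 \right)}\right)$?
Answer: $18180$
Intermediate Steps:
$v = -15$ ($v = \left(-1\right) 15 = -15$)
$30 \left(- 40 v + F{\left(6 \right)}\right) = 30 \left(\left(-40\right) \left(-15\right) + 6\right) = 30 \left(600 + 6\right) = 30 \cdot 606 = 18180$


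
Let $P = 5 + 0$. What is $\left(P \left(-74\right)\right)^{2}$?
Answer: $136900$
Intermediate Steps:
$P = 5$
$\left(P \left(-74\right)\right)^{2} = \left(5 \left(-74\right)\right)^{2} = \left(-370\right)^{2} = 136900$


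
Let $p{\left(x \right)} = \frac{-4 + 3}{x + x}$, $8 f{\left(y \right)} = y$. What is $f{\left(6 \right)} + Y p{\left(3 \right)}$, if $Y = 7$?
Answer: $- \frac{5}{12} \approx -0.41667$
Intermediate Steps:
$f{\left(y \right)} = \frac{y}{8}$
$p{\left(x \right)} = - \frac{1}{2 x}$
$f{\left(6 \right)} + Y p{\left(3 \right)} = \frac{1}{8} \cdot 6 + 7 \left(- \frac{1}{2 \cdot 3}\right) = \frac{3}{4} + 7 \left(\left(- \frac{1}{2}\right) \frac{1}{3}\right) = \frac{3}{4} + 7 \left(- \frac{1}{6}\right) = \frac{3}{4} - \frac{7}{6} = - \frac{5}{12}$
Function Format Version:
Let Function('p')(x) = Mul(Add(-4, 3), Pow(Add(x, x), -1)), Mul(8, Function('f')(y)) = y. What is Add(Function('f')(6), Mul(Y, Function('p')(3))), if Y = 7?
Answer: Rational(-5, 12) ≈ -0.41667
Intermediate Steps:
Function('f')(y) = Mul(Rational(1, 8), y)
Function('p')(x) = Mul(Rational(-1, 2), Pow(x, -1)) (Function('p')(x) = Mul(-1, Pow(Mul(2, x), -1)) = Mul(-1, Mul(Rational(1, 2), Pow(x, -1))) = Mul(Rational(-1, 2), Pow(x, -1)))
Add(Function('f')(6), Mul(Y, Function('p')(3))) = Add(Mul(Rational(1, 8), 6), Mul(7, Mul(Rational(-1, 2), Pow(3, -1)))) = Add(Rational(3, 4), Mul(7, Mul(Rational(-1, 2), Rational(1, 3)))) = Add(Rational(3, 4), Mul(7, Rational(-1, 6))) = Add(Rational(3, 4), Rational(-7, 6)) = Rational(-5, 12)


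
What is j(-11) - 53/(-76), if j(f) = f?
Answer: -783/76 ≈ -10.303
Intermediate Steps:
j(-11) - 53/(-76) = -11 - 53/(-76) = -11 - 1/76*(-53) = -11 + 53/76 = -783/76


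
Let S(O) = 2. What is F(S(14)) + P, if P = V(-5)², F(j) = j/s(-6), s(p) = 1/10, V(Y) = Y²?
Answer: 645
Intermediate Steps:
s(p) = ⅒
F(j) = 10*j (F(j) = j/(⅒) = j*10 = 10*j)
P = 625 (P = ((-5)²)² = 25² = 625)
F(S(14)) + P = 10*2 + 625 = 20 + 625 = 645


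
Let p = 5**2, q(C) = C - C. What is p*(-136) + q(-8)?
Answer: -3400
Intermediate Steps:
q(C) = 0
p = 25
p*(-136) + q(-8) = 25*(-136) + 0 = -3400 + 0 = -3400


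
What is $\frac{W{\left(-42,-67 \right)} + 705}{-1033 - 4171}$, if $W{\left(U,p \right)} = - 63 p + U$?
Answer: $- \frac{1221}{1301} \approx -0.93851$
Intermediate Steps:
$W{\left(U,p \right)} = U - 63 p$
$\frac{W{\left(-42,-67 \right)} + 705}{-1033 - 4171} = \frac{\left(-42 - -4221\right) + 705}{-1033 - 4171} = \frac{\left(-42 + 4221\right) + 705}{-5204} = \left(4179 + 705\right) \left(- \frac{1}{5204}\right) = 4884 \left(- \frac{1}{5204}\right) = - \frac{1221}{1301}$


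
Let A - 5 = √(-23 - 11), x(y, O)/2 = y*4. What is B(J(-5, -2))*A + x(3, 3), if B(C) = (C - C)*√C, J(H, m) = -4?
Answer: 24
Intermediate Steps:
x(y, O) = 8*y (x(y, O) = 2*(y*4) = 2*(4*y) = 8*y)
A = 5 + I*√34 (A = 5 + √(-23 - 11) = 5 + √(-34) = 5 + I*√34 ≈ 5.0 + 5.831*I)
B(C) = 0 (B(C) = 0*√C = 0)
B(J(-5, -2))*A + x(3, 3) = 0*(5 + I*√34) + 8*3 = 0 + 24 = 24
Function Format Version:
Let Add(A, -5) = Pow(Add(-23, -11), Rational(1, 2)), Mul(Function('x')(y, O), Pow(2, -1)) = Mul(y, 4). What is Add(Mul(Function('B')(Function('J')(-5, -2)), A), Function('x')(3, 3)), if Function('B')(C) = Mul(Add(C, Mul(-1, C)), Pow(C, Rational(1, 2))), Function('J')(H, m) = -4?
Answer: 24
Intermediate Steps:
Function('x')(y, O) = Mul(8, y) (Function('x')(y, O) = Mul(2, Mul(y, 4)) = Mul(2, Mul(4, y)) = Mul(8, y))
A = Add(5, Mul(I, Pow(34, Rational(1, 2)))) (A = Add(5, Pow(Add(-23, -11), Rational(1, 2))) = Add(5, Pow(-34, Rational(1, 2))) = Add(5, Mul(I, Pow(34, Rational(1, 2)))) ≈ Add(5.0000, Mul(5.8310, I)))
Function('B')(C) = 0 (Function('B')(C) = Mul(0, Pow(C, Rational(1, 2))) = 0)
Add(Mul(Function('B')(Function('J')(-5, -2)), A), Function('x')(3, 3)) = Add(Mul(0, Add(5, Mul(I, Pow(34, Rational(1, 2))))), Mul(8, 3)) = Add(0, 24) = 24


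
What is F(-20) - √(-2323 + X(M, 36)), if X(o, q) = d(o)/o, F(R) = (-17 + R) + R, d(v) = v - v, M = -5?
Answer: -57 - I*√2323 ≈ -57.0 - 48.198*I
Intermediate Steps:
d(v) = 0
F(R) = -17 + 2*R
X(o, q) = 0 (X(o, q) = 0/o = 0)
F(-20) - √(-2323 + X(M, 36)) = (-17 + 2*(-20)) - √(-2323 + 0) = (-17 - 40) - √(-2323) = -57 - I*√2323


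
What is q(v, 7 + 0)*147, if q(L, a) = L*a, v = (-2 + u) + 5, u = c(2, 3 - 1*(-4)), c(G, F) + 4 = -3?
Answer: -4116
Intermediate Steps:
c(G, F) = -7 (c(G, F) = -4 - 3 = -7)
u = -7
v = -4 (v = (-2 - 7) + 5 = -9 + 5 = -4)
q(v, 7 + 0)*147 = -4*(7 + 0)*147 = -4*7*147 = -28*147 = -4116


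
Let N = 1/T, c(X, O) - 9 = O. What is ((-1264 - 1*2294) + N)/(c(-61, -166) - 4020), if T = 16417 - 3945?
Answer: 44375375/52095544 ≈ 0.85181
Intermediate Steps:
c(X, O) = 9 + O
T = 12472
N = 1/12472 ≈ 8.0180e-5
((-1264 - 1*2294) + N)/(c(-61, -166) - 4020) = ((-1264 - 1*2294) + 1/12472)/((9 - 166) - 4020) = ((-1264 - 2294) + 1/12472)/(-157 - 4020) = (-3558 + 1/12472)/(-4177) = -44375375/12472*(-1/4177) = 44375375/52095544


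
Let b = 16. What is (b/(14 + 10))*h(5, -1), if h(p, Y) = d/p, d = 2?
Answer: 4/15 ≈ 0.26667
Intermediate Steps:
h(p, Y) = 2/p
(b/(14 + 10))*h(5, -1) = (16/(14 + 10))*(2/5) = (16/24)*(2*(⅕)) = (16*(1/24))*(⅖) = (⅔)*(⅖) = 4/15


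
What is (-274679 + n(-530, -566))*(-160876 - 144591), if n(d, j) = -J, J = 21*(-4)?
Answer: 83879710865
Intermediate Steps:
J = -84
n(d, j) = 84 (n(d, j) = -1*(-84) = 84)
(-274679 + n(-530, -566))*(-160876 - 144591) = (-274679 + 84)*(-160876 - 144591) = -274595*(-305467) = 83879710865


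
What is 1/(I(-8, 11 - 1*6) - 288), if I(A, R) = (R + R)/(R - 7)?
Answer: -1/293 ≈ -0.0034130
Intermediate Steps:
I(A, R) = 2*R/(-7 + R) (I(A, R) = (2*R)/(-7 + R) = 2*R/(-7 + R))
1/(I(-8, 11 - 1*6) - 288) = 1/(2*(11 - 1*6)/(-7 + (11 - 1*6)) - 288) = 1/(2*(11 - 6)/(-7 + (11 - 6)) - 288) = 1/(2*5/(-7 + 5) - 288) = 1/(2*5/(-2) - 288) = 1/(2*5*(-½) - 288) = 1/(-5 - 288) = 1/(-293) = -1/293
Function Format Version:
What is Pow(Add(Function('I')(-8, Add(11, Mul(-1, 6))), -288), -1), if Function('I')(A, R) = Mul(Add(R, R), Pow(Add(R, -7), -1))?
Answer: Rational(-1, 293) ≈ -0.0034130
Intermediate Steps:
Function('I')(A, R) = Mul(2, R, Pow(Add(-7, R), -1)) (Function('I')(A, R) = Mul(Mul(2, R), Pow(Add(-7, R), -1)) = Mul(2, R, Pow(Add(-7, R), -1)))
Pow(Add(Function('I')(-8, Add(11, Mul(-1, 6))), -288), -1) = Pow(Add(Mul(2, Add(11, Mul(-1, 6)), Pow(Add(-7, Add(11, Mul(-1, 6))), -1)), -288), -1) = Pow(Add(Mul(2, Add(11, -6), Pow(Add(-7, Add(11, -6)), -1)), -288), -1) = Pow(Add(Mul(2, 5, Pow(Add(-7, 5), -1)), -288), -1) = Pow(Add(Mul(2, 5, Pow(-2, -1)), -288), -1) = Pow(Add(Mul(2, 5, Rational(-1, 2)), -288), -1) = Pow(Add(-5, -288), -1) = Pow(-293, -1) = Rational(-1, 293)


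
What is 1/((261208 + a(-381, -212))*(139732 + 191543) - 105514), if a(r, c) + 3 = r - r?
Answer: 1/86530580861 ≈ 1.1557e-11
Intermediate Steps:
a(r, c) = -3 (a(r, c) = -3 + (r - r) = -3 + 0 = -3)
1/((261208 + a(-381, -212))*(139732 + 191543) - 105514) = 1/((261208 - 3)*(139732 + 191543) - 105514) = 1/(261205*331275 - 105514) = 1/(86530686375 - 105514) = 1/86530580861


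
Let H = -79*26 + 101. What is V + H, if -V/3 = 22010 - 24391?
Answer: 5190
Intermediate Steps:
H = -1953 (H = -2054 + 101 = -1953)
V = 7143 (V = -3*(22010 - 24391) = -3*(-2381) = 7143)
V + H = 7143 - 1953 = 5190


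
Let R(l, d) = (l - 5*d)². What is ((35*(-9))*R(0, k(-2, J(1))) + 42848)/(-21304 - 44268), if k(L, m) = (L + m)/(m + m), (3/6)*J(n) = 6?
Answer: -663693/1049152 ≈ -0.63260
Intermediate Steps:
J(n) = 12 (J(n) = 2*6 = 12)
k(L, m) = (L + m)/(2*m) (k(L, m) = (L + m)/((2*m)) = (L + m)*(1/(2*m)) = (L + m)/(2*m))
((35*(-9))*R(0, k(-2, J(1))) + 42848)/(-21304 - 44268) = ((35*(-9))*(-1*0 + 5*((½)*(-2 + 12)/12))² + 42848)/(-21304 - 44268) = (-315*(0 + 5*((½)*(1/12)*10))² + 42848)/(-65572) = (-315*(0 + 5*(5/12))² + 42848)*(-1/65572) = (-315*(0 + 25/12)² + 42848)*(-1/65572) = (-315*(25/12)² + 42848)*(-1/65572) = (-315*625/144 + 42848)*(-1/65572) = (-21875/16 + 42848)*(-1/65572) = (663693/16)*(-1/65572) = -663693/1049152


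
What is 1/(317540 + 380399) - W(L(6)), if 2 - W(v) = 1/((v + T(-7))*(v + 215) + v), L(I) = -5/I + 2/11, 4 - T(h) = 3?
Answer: -447190132927/225115338877 ≈ -1.9865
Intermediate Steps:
T(h) = 1 (T(h) = 4 - 1*3 = 4 - 3 = 1)
L(I) = 2/11 - 5/I (L(I) = -5/I + 2*(1/11) = -5/I + 2/11 = 2/11 - 5/I)
W(v) = 2 - 1/(v + (1 + v)*(215 + v)) (W(v) = 2 - 1/((v + 1)*(v + 215) + v) = 2 - 1/((1 + v)*(215 + v) + v) = 2 - 1/(v + (1 + v)*(215 + v)))
1/(317540 + 380399) - W(L(6)) = 1/(317540 + 380399) - (429 + 2*(2/11 - 5/6)**2 + 434*(2/11 - 5/6))/(215 + (2/11 - 5/6)**2 + 217*(2/11 - 5/6)) = 1/697939 - (429 + 2*(2/11 - 5*1/6)**2 + 434*(2/11 - 5*1/6))/(215 + (2/11 - 5*1/6)**2 + 217*(2/11 - 5*1/6)) = 1/697939 - (429 + 2*(2/11 - 5/6)**2 + 434*(2/11 - 5/6))/(215 + (2/11 - 5/6)**2 + 217*(2/11 - 5/6)) = 1/697939 - (429 + 2*(-43/66)**2 + 434*(-43/66))/(215 + (-43/66)**2 + 217*(-43/66)) = 1/697939 - (429 + 2*(1849/4356) - 9331/33)/(215 + 1849/4356 - 9331/66) = 1/697939 - (429 + 1849/2178 - 9331/33)/322543/4356 = 1/697939 - 4356*320365/(322543*2178) = 1/697939 - 1*640730/322543 = 1/697939 - 640730/322543 = -447190132927/225115338877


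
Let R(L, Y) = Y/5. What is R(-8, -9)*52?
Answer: -468/5 ≈ -93.600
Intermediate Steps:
R(L, Y) = Y/5 (R(L, Y) = Y*(⅕) = Y/5)
R(-8, -9)*52 = ((⅕)*(-9))*52 = -9/5*52 = -468/5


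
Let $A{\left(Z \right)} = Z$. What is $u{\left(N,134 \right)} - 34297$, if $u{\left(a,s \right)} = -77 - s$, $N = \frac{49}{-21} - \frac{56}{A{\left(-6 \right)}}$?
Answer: $-34508$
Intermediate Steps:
$N = 7$ ($N = \frac{49}{-21} - \frac{56}{-6} = 49 \left(- \frac{1}{21}\right) - - \frac{28}{3} = - \frac{7}{3} + \frac{28}{3} = 7$)
$u{\left(N,134 \right)} - 34297 = \left(-77 - 134\right) - 34297 = -211 - 34297 = -34508$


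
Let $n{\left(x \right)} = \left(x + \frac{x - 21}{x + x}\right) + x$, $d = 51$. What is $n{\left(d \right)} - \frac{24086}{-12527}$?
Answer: $\frac{22193915}{212959} \approx 104.22$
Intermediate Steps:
$n{\left(x \right)} = 2 x + \frac{-21 + x}{2 x}$ ($n{\left(x \right)} = \left(x + \frac{-21 + x}{2 x}\right) + x = 2 x + \frac{-21 + x}{2 x}$)
$n{\left(d \right)} - \frac{24086}{-12527} = \frac{-21 + 51 \left(1 + 4 \cdot 51\right)}{2 \cdot 51} - \frac{24086}{-12527} = \frac{1}{2} \cdot \frac{1}{51} \left(-21 + 51 \left(1 + 204\right)\right) - - \frac{24086}{12527} = \frac{1}{2} \cdot \frac{1}{51} \left(-21 + 51 \cdot 205\right) + \frac{24086}{12527} = \frac{1}{2} \cdot \frac{1}{51} \left(-21 + 10455\right) + \frac{24086}{12527} = \frac{1}{2} \cdot \frac{1}{51} \cdot 10434 + \frac{24086}{12527} = \frac{1739}{17} + \frac{24086}{12527} = \frac{22193915}{212959}$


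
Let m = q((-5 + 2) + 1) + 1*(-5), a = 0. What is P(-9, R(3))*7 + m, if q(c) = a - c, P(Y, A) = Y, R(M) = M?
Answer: -66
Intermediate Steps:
q(c) = -c (q(c) = 0 - c = -c)
m = -3 (m = -((-5 + 2) + 1) + 1*(-5) = -(-3 + 1) - 5 = -1*(-2) - 5 = 2 - 5 = -3)
P(-9, R(3))*7 + m = -9*7 - 3 = -63 - 3 = -66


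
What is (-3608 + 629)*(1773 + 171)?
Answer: -5791176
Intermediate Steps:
(-3608 + 629)*(1773 + 171) = -2979*1944 = -5791176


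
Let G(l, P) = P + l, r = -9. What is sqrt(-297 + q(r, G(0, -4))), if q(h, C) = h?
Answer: 3*I*sqrt(34) ≈ 17.493*I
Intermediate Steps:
sqrt(-297 + q(r, G(0, -4))) = sqrt(-297 - 9) = sqrt(-306) = 3*I*sqrt(34)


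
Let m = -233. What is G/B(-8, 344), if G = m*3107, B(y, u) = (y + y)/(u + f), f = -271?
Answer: 52846963/16 ≈ 3.3029e+6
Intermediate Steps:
B(y, u) = 2*y/(-271 + u) (B(y, u) = (y + y)/(u - 271) = (2*y)/(-271 + u) = 2*y/(-271 + u))
G = -723931 (G = -233*3107 = -723931)
G/B(-8, 344) = -723931/(2*(-8)/(-271 + 344)) = -723931/(2*(-8)/73) = -723931/(2*(-8)*(1/73)) = -723931/(-16/73) = -723931*(-73/16) = 52846963/16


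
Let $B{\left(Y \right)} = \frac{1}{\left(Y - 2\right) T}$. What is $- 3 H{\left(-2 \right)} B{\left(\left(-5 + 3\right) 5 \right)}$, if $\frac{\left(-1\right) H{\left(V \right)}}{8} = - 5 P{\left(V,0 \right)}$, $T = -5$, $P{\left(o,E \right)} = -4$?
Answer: $8$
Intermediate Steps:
$B{\left(Y \right)} = - \frac{1}{5 \left(-2 + Y\right)}$ ($B{\left(Y \right)} = \frac{1}{\left(Y - 2\right) \left(-5\right)} = \frac{1}{-2 + Y} \left(- \frac{1}{5}\right) = - \frac{1}{5 \left(-2 + Y\right)}$)
$H{\left(V \right)} = -160$ ($H{\left(V \right)} = - 8 \left(\left(-5\right) \left(-4\right)\right) = \left(-8\right) 20 = -160$)
$- 3 H{\left(-2 \right)} B{\left(\left(-5 + 3\right) 5 \right)} = \left(-3\right) \left(-160\right) \left(- \frac{1}{-10 + 5 \left(-5 + 3\right) 5}\right) = 480 \left(- \frac{1}{-10 + 5 \left(\left(-2\right) 5\right)}\right) = 480 \left(- \frac{1}{-10 + 5 \left(-10\right)}\right) = 480 \left(- \frac{1}{-10 - 50}\right) = 480 \left(- \frac{1}{-60}\right) = 480 \left(\left(-1\right) \left(- \frac{1}{60}\right)\right) = 480 \cdot \frac{1}{60} = 8$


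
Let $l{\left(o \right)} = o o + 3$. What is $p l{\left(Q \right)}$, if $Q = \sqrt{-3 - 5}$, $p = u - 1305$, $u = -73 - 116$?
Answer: $7470$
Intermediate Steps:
$u = -189$
$p = -1494$ ($p = -189 - 1305 = -1494$)
$Q = 2 i \sqrt{2}$ ($Q = \sqrt{-8} = 2 i \sqrt{2} \approx 2.8284 i$)
$l{\left(o \right)} = 3 + o^{2}$ ($l{\left(o \right)} = o^{2} + 3 = 3 + o^{2}$)
$p l{\left(Q \right)} = - 1494 \left(3 + \left(2 i \sqrt{2}\right)^{2}\right) = - 1494 \left(3 - 8\right) = \left(-1494\right) \left(-5\right) = 7470$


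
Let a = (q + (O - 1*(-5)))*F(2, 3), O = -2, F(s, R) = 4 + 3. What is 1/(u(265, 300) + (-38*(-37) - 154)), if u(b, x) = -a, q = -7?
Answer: 1/1280 ≈ 0.00078125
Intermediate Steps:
F(s, R) = 7
a = -28 (a = (-7 + (-2 - 1*(-5)))*7 = (-7 + (-2 + 5))*7 = (-7 + 3)*7 = -4*7 = -28)
u(b, x) = 28 (u(b, x) = -1*(-28) = 28)
1/(u(265, 300) + (-38*(-37) - 154)) = 1/(28 + (-38*(-37) - 154)) = 1/(28 + (1406 - 154)) = 1/(28 + 1252) = 1/1280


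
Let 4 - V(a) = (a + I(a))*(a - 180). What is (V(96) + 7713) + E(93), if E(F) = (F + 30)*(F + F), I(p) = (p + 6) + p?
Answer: 55291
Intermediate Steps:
I(p) = 6 + 2*p (I(p) = (6 + p) + p = 6 + 2*p)
V(a) = 4 - (-180 + a)*(6 + 3*a) (V(a) = 4 - (a + (6 + 2*a))*(a - 180) = 4 - (6 + 3*a)*(-180 + a) = 4 - (-180 + a)*(6 + 3*a))
E(F) = 2*F*(30 + F) (E(F) = (30 + F)*(2*F) = 2*F*(30 + F))
(V(96) + 7713) + E(93) = ((1084 - 3*96² + 534*96) + 7713) + 2*93*(30 + 93) = ((1084 - 3*9216 + 51264) + 7713) + 2*93*123 = ((1084 - 27648 + 51264) + 7713) + 22878 = (24700 + 7713) + 22878 = 32413 + 22878 = 55291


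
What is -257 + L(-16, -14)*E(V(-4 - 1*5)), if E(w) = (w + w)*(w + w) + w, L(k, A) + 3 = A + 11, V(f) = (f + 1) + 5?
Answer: -455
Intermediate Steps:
V(f) = 6 + f (V(f) = (1 + f) + 5 = 6 + f)
L(k, A) = 8 + A (L(k, A) = -3 + (A + 11) = -3 + (11 + A) = 8 + A)
E(w) = w + 4*w² (E(w) = (2*w)*(2*w) + w = 4*w² + w = w + 4*w²)
-257 + L(-16, -14)*E(V(-4 - 1*5)) = -257 + (8 - 14)*((6 + (-4 - 1*5))*(1 + 4*(6 + (-4 - 1*5)))) = -257 - 6*(6 + (-4 - 5))*(1 + 4*(6 + (-4 - 5))) = -257 - 6*(6 - 9)*(1 + 4*(6 - 9)) = -257 - (-18)*(1 + 4*(-3)) = -257 - (-18)*(1 - 12) = -257 - (-18)*(-11) = -257 - 6*33 = -257 - 198 = -455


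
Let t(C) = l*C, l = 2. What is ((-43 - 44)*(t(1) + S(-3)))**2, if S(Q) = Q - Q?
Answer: 30276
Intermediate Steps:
t(C) = 2*C
S(Q) = 0
((-43 - 44)*(t(1) + S(-3)))**2 = ((-43 - 44)*(2*1 + 0))**2 = (-87*(2 + 0))**2 = (-87*2)**2 = (-174)**2 = 30276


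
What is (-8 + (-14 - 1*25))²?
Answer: 2209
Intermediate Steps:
(-8 + (-14 - 1*25))² = (-8 + (-14 - 25))² = (-8 - 39)² = (-47)² = 2209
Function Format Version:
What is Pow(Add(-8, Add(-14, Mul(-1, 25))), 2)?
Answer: 2209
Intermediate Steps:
Pow(Add(-8, Add(-14, Mul(-1, 25))), 2) = Pow(Add(-8, Add(-14, -25)), 2) = Pow(Add(-8, -39), 2) = Pow(-47, 2) = 2209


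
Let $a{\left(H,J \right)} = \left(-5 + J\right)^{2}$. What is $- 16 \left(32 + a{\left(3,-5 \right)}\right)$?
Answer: $-2112$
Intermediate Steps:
$- 16 \left(32 + a{\left(3,-5 \right)}\right) = - 16 \left(32 + \left(-5 - 5\right)^{2}\right) = - 16 \left(32 + \left(-10\right)^{2}\right) = - 16 \left(32 + 100\right) = \left(-16\right) 132 = -2112$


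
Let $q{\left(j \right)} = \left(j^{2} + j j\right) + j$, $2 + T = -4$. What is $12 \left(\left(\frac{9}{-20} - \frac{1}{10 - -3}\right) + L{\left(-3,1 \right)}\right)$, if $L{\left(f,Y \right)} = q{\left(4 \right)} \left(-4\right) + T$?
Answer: $- \frac{117411}{65} \approx -1806.3$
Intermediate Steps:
$T = -6$ ($T = -2 - 4 = -6$)
$q{\left(j \right)} = j + 2 j^{2}$ ($q{\left(j \right)} = \left(j^{2} + j^{2}\right) + j = 2 j^{2} + j = j + 2 j^{2}$)
$L{\left(f,Y \right)} = -150$ ($L{\left(f,Y \right)} = 4 \left(1 + 2 \cdot 4\right) \left(-4\right) - 6 = 4 \left(1 + 8\right) \left(-4\right) - 6 = 4 \cdot 9 \left(-4\right) - 6 = 36 \left(-4\right) - 6 = -144 - 6 = -150$)
$12 \left(\left(\frac{9}{-20} - \frac{1}{10 - -3}\right) + L{\left(-3,1 \right)}\right) = 12 \left(\left(\frac{9}{-20} - \frac{1}{10 - -3}\right) - 150\right) = 12 \left(\left(9 \left(- \frac{1}{20}\right) - \frac{1}{10 + 3}\right) - 150\right) = 12 \left(\left(- \frac{9}{20} - \frac{1}{13}\right) - 150\right) = 12 \left(- \frac{137}{260} - 150\right) = 12 \left(- \frac{39137}{260}\right) = - \frac{117411}{65}$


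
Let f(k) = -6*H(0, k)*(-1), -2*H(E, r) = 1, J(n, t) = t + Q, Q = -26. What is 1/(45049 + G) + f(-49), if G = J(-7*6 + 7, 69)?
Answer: -135275/45092 ≈ -3.0000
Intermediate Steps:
J(n, t) = -26 + t (J(n, t) = t - 26 = -26 + t)
H(E, r) = -½ (H(E, r) = -½*1 = -½)
G = 43 (G = -26 + 69 = 43)
f(k) = -3 (f(k) = -6*(-½)*(-1) = 3*(-1) = -3)
1/(45049 + G) + f(-49) = 1/(45049 + 43) - 3 = 1/45092 - 3 = -135275/45092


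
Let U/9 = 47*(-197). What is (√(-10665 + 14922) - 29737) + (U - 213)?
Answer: -113281 + 3*√473 ≈ -1.1322e+5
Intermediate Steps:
U = -83331 (U = 9*(47*(-197)) = 9*(-9259) = -83331)
(√(-10665 + 14922) - 29737) + (U - 213) = (√(-10665 + 14922) - 29737) + (-83331 - 213) = (√4257 - 29737) - 83544 = (3*√473 - 29737) - 83544 = (-29737 + 3*√473) - 83544 = -113281 + 3*√473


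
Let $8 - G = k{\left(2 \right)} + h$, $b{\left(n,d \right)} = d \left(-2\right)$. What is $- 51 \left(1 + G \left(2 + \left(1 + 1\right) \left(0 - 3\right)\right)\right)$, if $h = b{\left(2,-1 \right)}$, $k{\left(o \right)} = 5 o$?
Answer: $-867$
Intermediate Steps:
$b{\left(n,d \right)} = - 2 d$
$h = 2$ ($h = \left(-2\right) \left(-1\right) = 2$)
$G = -4$ ($G = 8 - \left(5 \cdot 2 + 2\right) = 8 - \left(10 + 2\right) = 8 - 12 = -4$)
$- 51 \left(1 + G \left(2 + \left(1 + 1\right) \left(0 - 3\right)\right)\right) = - 51 \left(1 - 4 \left(2 + \left(1 + 1\right) \left(0 - 3\right)\right)\right) = - 51 \left(1 - 4 \left(2 + 2 \left(-3\right)\right)\right) = - 51 \left(1 - 4 \left(2 - 6\right)\right) = - 51 \left(1 - -16\right) = - 51 \left(1 + 16\right) = \left(-51\right) 17 = -867$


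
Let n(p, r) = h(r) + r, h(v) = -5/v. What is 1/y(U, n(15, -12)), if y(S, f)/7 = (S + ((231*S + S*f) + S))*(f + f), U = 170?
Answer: -36/219747185 ≈ -1.6382e-7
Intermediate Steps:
n(p, r) = r - 5/r (n(p, r) = -5/r + r = r - 5/r)
y(S, f) = 14*f*(233*S + S*f) (y(S, f) = 7*((S + ((231*S + S*f) + S))*(f + f)) = 7*((S + (232*S + S*f))*(2*f)) = 7*((233*S + S*f)*(2*f)) = 7*(2*f*(233*S + S*f)) = 14*f*(233*S + S*f))
1/y(U, n(15, -12)) = 1/(14*170*(-12 - 5/(-12))*(233 + (-12 - 5/(-12)))) = 1/(14*170*(-12 - 5*(-1/12))*(233 + (-12 - 5*(-1/12)))) = 1/(14*170*(-12 + 5/12)*(233 + (-12 + 5/12))) = 1/(14*170*(-139/12)*(233 - 139/12)) = 1/(14*170*(-139/12)*(2657/12)) = 1/(-219747185/36) = -36/219747185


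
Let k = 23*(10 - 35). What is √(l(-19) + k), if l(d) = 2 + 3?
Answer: I*√570 ≈ 23.875*I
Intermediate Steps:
l(d) = 5
k = -575 (k = 23*(-25) = -575)
√(l(-19) + k) = √(5 - 575) = √(-570) = I*√570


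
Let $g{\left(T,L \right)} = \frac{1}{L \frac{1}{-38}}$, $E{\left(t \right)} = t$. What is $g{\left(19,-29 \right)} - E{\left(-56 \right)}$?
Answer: $\frac{1662}{29} \approx 57.31$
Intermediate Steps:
$g{\left(T,L \right)} = - \frac{38}{L}$ ($g{\left(T,L \right)} = \frac{1}{L \left(- \frac{1}{38}\right)} = \frac{1}{\left(- \frac{1}{38}\right) L} = - \frac{38}{L}$)
$g{\left(19,-29 \right)} - E{\left(-56 \right)} = - \frac{38}{-29} - -56 = \left(-38\right) \left(- \frac{1}{29}\right) + 56 = \frac{38}{29} + 56 = \frac{1662}{29}$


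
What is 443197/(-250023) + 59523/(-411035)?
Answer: -197051597924/102768203805 ≈ -1.9174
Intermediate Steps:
443197/(-250023) + 59523/(-411035) = 443197*(-1/250023) + 59523*(-1/411035) = -443197/250023 - 59523/411035 = -197051597924/102768203805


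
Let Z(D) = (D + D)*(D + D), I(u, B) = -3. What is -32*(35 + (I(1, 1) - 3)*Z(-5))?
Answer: 18080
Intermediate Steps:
Z(D) = 4*D**2 (Z(D) = (2*D)*(2*D) = 4*D**2)
-32*(35 + (I(1, 1) - 3)*Z(-5)) = -32*(35 + (-3 - 3)*(4*(-5)**2)) = -32*(35 - 24*25) = -32*(35 - 6*100) = -32*(35 - 600) = -32*(-565) = 18080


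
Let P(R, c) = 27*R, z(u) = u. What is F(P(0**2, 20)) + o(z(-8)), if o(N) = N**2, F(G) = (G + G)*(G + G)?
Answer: 64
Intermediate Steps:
F(G) = 4*G**2 (F(G) = (2*G)*(2*G) = 4*G**2)
F(P(0**2, 20)) + o(z(-8)) = 4*(27*0**2)**2 + (-8)**2 = 4*(27*0)**2 + 64 = 4*0**2 + 64 = 4*0 + 64 = 0 + 64 = 64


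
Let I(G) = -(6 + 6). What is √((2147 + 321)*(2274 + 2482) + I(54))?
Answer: 2*√2934449 ≈ 3426.0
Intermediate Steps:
I(G) = -12 (I(G) = -1*12 = -12)
√((2147 + 321)*(2274 + 2482) + I(54)) = √((2147 + 321)*(2274 + 2482) - 12) = √(2468*4756 - 12) = √(11737808 - 12) = √11737796 = 2*√2934449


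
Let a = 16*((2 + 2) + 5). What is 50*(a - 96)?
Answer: 2400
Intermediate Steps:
a = 144 (a = 16*(4 + 5) = 16*9 = 144)
50*(a - 96) = 50*(144 - 96) = 50*48 = 2400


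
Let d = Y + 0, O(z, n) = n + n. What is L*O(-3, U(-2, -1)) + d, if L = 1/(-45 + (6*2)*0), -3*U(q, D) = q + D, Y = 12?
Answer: 538/45 ≈ 11.956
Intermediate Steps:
U(q, D) = -D/3 - q/3 (U(q, D) = -(q + D)/3 = -(D + q)/3 = -D/3 - q/3)
O(z, n) = 2*n
d = 12 (d = 12 + 0 = 12)
L = -1/45 (L = 1/(-45 + 12*0) = 1/(-45 + 0) = 1/(-45) = -1/45 ≈ -0.022222)
L*O(-3, U(-2, -1)) + d = -2*(-⅓*(-1) - ⅓*(-2))/45 + 12 = -2*(⅓ + ⅔)/45 + 12 = -2/45 + 12 = 538/45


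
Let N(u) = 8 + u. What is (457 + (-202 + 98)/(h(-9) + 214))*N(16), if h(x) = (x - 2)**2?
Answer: 3671784/335 ≈ 10961.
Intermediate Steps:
h(x) = (-2 + x)**2
(457 + (-202 + 98)/(h(-9) + 214))*N(16) = (457 + (-202 + 98)/((-2 - 9)**2 + 214))*(8 + 16) = (457 - 104/((-11)**2 + 214))*24 = (457 - 104/(121 + 214))*24 = (457 - 104/335)*24 = (152991/335)*24 = 3671784/335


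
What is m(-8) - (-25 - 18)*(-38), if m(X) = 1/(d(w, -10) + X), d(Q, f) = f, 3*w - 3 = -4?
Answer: -29413/18 ≈ -1634.1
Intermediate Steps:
w = -⅓ (w = 1 + (⅓)*(-4) = 1 - 4/3 = -⅓ ≈ -0.33333)
m(X) = 1/(-10 + X)
m(-8) - (-25 - 18)*(-38) = 1/(-10 - 8) - (-25 - 18)*(-38) = 1/(-18) - (-43)*(-38) = -1/18 - 1*1634 = -1/18 - 1634 = -29413/18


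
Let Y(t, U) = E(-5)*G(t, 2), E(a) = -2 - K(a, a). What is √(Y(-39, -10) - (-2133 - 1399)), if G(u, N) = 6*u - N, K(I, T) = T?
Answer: 2*√706 ≈ 53.141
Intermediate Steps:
E(a) = -2 - a
G(u, N) = -N + 6*u
Y(t, U) = -6 + 18*t (Y(t, U) = (-2 - 1*(-5))*(-1*2 + 6*t) = (-2 + 5)*(-2 + 6*t) = 3*(-2 + 6*t) = -6 + 18*t)
√(Y(-39, -10) - (-2133 - 1399)) = √((-6 + 18*(-39)) - (-2133 - 1399)) = √((-6 - 702) - 1*(-3532)) = √(-708 + 3532) = √2824 = 2*√706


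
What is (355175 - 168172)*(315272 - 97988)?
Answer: 40632759852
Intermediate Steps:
(355175 - 168172)*(315272 - 97988) = 187003*217284 = 40632759852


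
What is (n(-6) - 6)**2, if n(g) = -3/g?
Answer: 121/4 ≈ 30.250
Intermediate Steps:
(n(-6) - 6)**2 = (-3/(-6) - 6)**2 = (-3*(-1/6) - 6)**2 = (1/2 - 6)**2 = (-11/2)**2 = 121/4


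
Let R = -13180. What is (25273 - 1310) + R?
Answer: 10783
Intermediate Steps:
(25273 - 1310) + R = (25273 - 1310) - 13180 = 23963 - 13180 = 10783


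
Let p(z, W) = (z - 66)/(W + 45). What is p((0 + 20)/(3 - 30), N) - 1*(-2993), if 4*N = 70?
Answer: 10097771/3375 ≈ 2991.9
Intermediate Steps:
N = 35/2 (N = (¼)*70 = 35/2 ≈ 17.500)
p(z, W) = (-66 + z)/(45 + W)
p((0 + 20)/(3 - 30), N) - 1*(-2993) = (-66 + (0 + 20)/(3 - 30))/(45 + 35/2) - 1*(-2993) = (-66 + 20/(-27))/(125/2) + 2993 = 2*(-66 + 20*(-1/27))/125 + 2993 = 2*(-66 - 20/27)/125 + 2993 = (2/125)*(-1802/27) + 2993 = -3604/3375 + 2993 = 10097771/3375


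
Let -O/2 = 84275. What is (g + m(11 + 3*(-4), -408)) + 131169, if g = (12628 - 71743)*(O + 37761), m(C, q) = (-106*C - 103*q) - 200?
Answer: 7731764834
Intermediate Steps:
O = -168550 (O = -2*84275 = -168550)
m(C, q) = -200 - 106*C - 103*q
g = 7731591735 (g = (12628 - 71743)*(-168550 + 37761) = -59115*(-130789) = 7731591735)
(g + m(11 + 3*(-4), -408)) + 131169 = (7731591735 + (-200 - 106*(11 + 3*(-4)) - 103*(-408))) + 131169 = (7731591735 + (-200 - 106*(11 - 12) + 42024)) + 131169 = (7731591735 + (-200 - 106*(-1) + 42024)) + 131169 = (7731591735 + (-200 + 106 + 42024)) + 131169 = (7731591735 + 41930) + 131169 = 7731633665 + 131169 = 7731764834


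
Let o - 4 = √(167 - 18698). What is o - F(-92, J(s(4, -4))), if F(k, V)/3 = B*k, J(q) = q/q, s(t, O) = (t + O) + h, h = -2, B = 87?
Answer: 24016 + 3*I*√2059 ≈ 24016.0 + 136.13*I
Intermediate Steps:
s(t, O) = -2 + O + t (s(t, O) = (t + O) - 2 = (O + t) - 2 = -2 + O + t)
J(q) = 1
F(k, V) = 261*k (F(k, V) = 3*(87*k) = 261*k)
o = 4 + 3*I*√2059 (o = 4 + √(167 - 18698) = 4 + √(-18531) = 4 + 3*I*√2059 ≈ 4.0 + 136.13*I)
o - F(-92, J(s(4, -4))) = (4 + 3*I*√2059) - 261*(-92) = (4 + 3*I*√2059) - 1*(-24012) = (4 + 3*I*√2059) + 24012 = 24016 + 3*I*√2059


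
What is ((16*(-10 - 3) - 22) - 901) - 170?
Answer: -1301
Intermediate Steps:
((16*(-10 - 3) - 22) - 901) - 170 = ((16*(-13) - 22) - 901) - 170 = ((-208 - 22) - 901) - 170 = (-230 - 901) - 170 = -1131 - 170 = -1301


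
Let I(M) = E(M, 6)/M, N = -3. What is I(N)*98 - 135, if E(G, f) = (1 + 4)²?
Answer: -2855/3 ≈ -951.67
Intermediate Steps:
E(G, f) = 25 (E(G, f) = 5² = 25)
I(M) = 25/M
I(N)*98 - 135 = (25/(-3))*98 - 135 = (25*(-⅓))*98 - 135 = -25/3*98 - 135 = -2450/3 - 135 = -2855/3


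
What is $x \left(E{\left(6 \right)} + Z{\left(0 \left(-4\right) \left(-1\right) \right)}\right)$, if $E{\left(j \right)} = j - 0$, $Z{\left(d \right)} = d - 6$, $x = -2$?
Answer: $0$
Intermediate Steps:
$Z{\left(d \right)} = -6 + d$ ($Z{\left(d \right)} = d - 6 = -6 + d$)
$E{\left(j \right)} = j$ ($E{\left(j \right)} = j + 0 = j$)
$x \left(E{\left(6 \right)} + Z{\left(0 \left(-4\right) \left(-1\right) \right)}\right) = - 2 \left(6 - \left(6 - 0 \left(-4\right) \left(-1\right)\right)\right) = - 2 \left(6 + \left(-6 + 0 \left(-1\right)\right)\right) = - 2 \left(6 + \left(-6 + 0\right)\right) = - 2 \left(6 - 6\right) = \left(-2\right) 0 = 0$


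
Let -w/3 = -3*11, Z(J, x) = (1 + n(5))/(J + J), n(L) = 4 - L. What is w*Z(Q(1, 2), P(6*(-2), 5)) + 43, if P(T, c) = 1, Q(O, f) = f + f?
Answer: 43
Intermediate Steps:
Q(O, f) = 2*f
Z(J, x) = 0 (Z(J, x) = (1 + (4 - 1*5))/(J + J) = (1 + (4 - 5))/((2*J)) = (1 - 1)*(1/(2*J)) = 0*(1/(2*J)) = 0)
w = 99 (w = -(-9)*11 = -3*(-33) = 99)
w*Z(Q(1, 2), P(6*(-2), 5)) + 43 = 99*0 + 43 = 0 + 43 = 43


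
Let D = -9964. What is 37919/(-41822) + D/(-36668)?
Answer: -243424871/383382274 ≈ -0.63494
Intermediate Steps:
37919/(-41822) + D/(-36668) = 37919/(-41822) - 9964/(-36668) = 37919*(-1/41822) - 9964*(-1/36668) = -37919/41822 + 2491/9167 = -243424871/383382274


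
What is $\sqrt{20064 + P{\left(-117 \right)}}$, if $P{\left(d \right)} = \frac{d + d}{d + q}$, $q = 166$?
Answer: $\frac{\sqrt{982902}}{7} \approx 141.63$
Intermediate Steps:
$P{\left(d \right)} = \frac{2 d}{166 + d}$ ($P{\left(d \right)} = \frac{d + d}{d + 166} = \frac{2 d}{166 + d}$)
$\sqrt{20064 + P{\left(-117 \right)}} = \sqrt{20064 + 2 \left(-117\right) \frac{1}{166 - 117}} = \sqrt{20064 + 2 \left(-117\right) \frac{1}{49}} = \sqrt{20064 - \frac{234}{49}} = \sqrt{\frac{982902}{49}} = \frac{\sqrt{982902}}{7}$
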